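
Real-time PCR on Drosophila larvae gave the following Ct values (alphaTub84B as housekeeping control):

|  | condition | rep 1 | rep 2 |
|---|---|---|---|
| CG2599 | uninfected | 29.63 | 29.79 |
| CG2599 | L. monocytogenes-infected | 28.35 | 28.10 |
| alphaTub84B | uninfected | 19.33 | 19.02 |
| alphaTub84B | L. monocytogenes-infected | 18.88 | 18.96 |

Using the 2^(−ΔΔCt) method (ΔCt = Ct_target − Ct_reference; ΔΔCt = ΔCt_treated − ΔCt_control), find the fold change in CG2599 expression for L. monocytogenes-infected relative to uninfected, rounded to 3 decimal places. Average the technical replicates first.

Mean Ct: CG2599 uninfected 29.710; CG2599 L. monocytogenes-infected 28.225; alphaTub84B uninfected 19.175; alphaTub84B L. monocytogenes-infected 18.920
ΔCt(uninfected) = 29.710 − 19.175 = 10.535
ΔCt(L. monocytogenes-infected) = 28.225 − 18.920 = 9.305
ΔΔCt = 9.305 − 10.535 = -1.230
Fold change = 2^(−(-1.230)) = 2^1.230 = 2.3457

2.346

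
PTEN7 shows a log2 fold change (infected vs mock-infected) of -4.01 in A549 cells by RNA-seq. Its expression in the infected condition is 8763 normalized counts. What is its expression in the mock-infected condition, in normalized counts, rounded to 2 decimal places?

Fold change = 2^(-4.01) = 0.0621
mock-infected expression = 8763 / 0.0621 = 141183.22

141183.22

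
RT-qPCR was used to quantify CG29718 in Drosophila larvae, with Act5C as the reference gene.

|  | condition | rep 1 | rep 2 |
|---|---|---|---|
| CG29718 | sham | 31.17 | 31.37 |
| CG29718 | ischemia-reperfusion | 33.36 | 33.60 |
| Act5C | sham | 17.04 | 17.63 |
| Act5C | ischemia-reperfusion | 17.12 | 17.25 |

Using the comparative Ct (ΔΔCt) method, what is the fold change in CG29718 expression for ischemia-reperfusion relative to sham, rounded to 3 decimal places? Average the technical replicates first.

0.195

Mean Ct: CG29718 sham 31.270; CG29718 ischemia-reperfusion 33.480; Act5C sham 17.335; Act5C ischemia-reperfusion 17.185
ΔCt(sham) = 31.270 − 17.335 = 13.935
ΔCt(ischemia-reperfusion) = 33.480 − 17.185 = 16.295
ΔΔCt = 16.295 − 13.935 = 2.360
Fold change = 2^(−2.360) = 0.1948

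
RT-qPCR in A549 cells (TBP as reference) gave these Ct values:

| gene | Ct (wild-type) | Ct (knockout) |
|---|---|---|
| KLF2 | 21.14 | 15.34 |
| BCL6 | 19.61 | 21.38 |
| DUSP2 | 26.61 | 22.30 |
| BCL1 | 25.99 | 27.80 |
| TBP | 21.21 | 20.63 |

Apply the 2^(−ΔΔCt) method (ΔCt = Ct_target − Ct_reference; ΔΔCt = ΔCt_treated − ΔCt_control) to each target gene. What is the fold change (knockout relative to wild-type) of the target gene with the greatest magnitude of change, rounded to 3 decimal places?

37.271

KLF2: ΔΔCt = (15.34−20.63) − (21.14−21.21) = -5.29 − (-0.07) = -5.22; fold change = 2^5.22 = 37.271
BCL6: ΔΔCt = (21.38−20.63) − (19.61−21.21) = 0.75 − (-1.60) = 2.35; fold change = 2^-2.35 = 0.196
DUSP2: ΔΔCt = (22.30−20.63) − (26.61−21.21) = 1.67 − 5.40 = -3.73; fold change = 2^3.73 = 13.269
BCL1: ΔΔCt = (27.80−20.63) − (25.99−21.21) = 7.17 − 4.78 = 2.39; fold change = 2^-2.39 = 0.191
KLF2 has the largest |ΔΔCt| = 5.22.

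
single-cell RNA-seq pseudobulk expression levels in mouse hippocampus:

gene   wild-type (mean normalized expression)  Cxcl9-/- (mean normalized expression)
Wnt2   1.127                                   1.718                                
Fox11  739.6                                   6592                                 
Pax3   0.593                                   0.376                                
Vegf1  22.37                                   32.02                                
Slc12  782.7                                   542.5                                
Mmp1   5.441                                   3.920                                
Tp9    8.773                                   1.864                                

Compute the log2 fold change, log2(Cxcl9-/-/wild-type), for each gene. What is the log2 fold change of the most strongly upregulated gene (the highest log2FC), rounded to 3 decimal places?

3.156

log2(1.718/1.127) = 0.608  (Wnt2)
log2(6592/739.6) = 3.156  (Fox11)
log2(0.376/0.593) = -0.657  (Pax3)
log2(32.02/22.37) = 0.517  (Vegf1)
log2(542.5/782.7) = -0.529  (Slc12)
log2(3.920/5.441) = -0.473  (Mmp1)
log2(1.864/8.773) = -2.235  (Tp9)
Fox11 is most strongly upregulated.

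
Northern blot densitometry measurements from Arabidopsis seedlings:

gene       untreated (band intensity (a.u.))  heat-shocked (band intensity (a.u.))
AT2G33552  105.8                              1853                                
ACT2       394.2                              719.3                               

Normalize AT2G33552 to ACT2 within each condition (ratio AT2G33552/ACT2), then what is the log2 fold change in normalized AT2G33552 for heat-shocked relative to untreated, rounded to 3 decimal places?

3.263

AT2G33552/ACT2 (untreated) = 105.8 / 394.2 = 0.26839
AT2G33552/ACT2 (heat-shocked) = 1853 / 719.3 = 2.5761
Fold change = 2.5761 / 0.26839 = 9.5983
log2(9.5983) = 3.2628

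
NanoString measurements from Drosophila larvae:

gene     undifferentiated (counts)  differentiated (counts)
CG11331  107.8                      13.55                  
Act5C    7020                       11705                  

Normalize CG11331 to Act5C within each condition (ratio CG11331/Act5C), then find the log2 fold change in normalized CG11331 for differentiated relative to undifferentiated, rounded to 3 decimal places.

CG11331/Act5C (undifferentiated) = 107.8 / 7020 = 0.015356
CG11331/Act5C (differentiated) = 13.55 / 11705 = 0.0011576
Fold change = 0.0011576 / 0.015356 = 0.0754
log2(0.0754) = -3.7296

-3.730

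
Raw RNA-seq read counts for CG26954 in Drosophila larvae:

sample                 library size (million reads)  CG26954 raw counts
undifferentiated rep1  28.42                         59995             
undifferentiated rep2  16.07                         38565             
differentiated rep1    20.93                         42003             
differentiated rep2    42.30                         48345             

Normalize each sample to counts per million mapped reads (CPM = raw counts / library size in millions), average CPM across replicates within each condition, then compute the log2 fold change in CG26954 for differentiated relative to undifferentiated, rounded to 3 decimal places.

-0.518

CPM(undifferentiated rep1) = 59995 / 28.42 = 2111.0134
CPM(undifferentiated rep2) = 38565 / 16.07 = 2399.8133
CPM(differentiated rep1) = 42003 / 20.93 = 2006.8323
CPM(differentiated rep2) = 48345 / 42.30 = 1142.9078
mean CPM(undifferentiated) = 2255.4133; mean CPM(differentiated) = 1574.8700
Fold change = 1574.8700 / 2255.4133 = 0.69826
log2(0.69826) = -0.5182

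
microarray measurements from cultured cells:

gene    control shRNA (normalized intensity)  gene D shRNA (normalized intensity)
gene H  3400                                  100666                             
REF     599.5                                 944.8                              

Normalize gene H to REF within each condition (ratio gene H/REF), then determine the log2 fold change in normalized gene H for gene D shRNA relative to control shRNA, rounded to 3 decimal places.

4.232

gene H/REF (control shRNA) = 3400 / 599.5 = 5.6714
gene H/REF (gene D shRNA) = 100666 / 944.8 = 106.55
Fold change = 106.55 / 5.6714 = 18.7868
log2(18.7868) = 4.2316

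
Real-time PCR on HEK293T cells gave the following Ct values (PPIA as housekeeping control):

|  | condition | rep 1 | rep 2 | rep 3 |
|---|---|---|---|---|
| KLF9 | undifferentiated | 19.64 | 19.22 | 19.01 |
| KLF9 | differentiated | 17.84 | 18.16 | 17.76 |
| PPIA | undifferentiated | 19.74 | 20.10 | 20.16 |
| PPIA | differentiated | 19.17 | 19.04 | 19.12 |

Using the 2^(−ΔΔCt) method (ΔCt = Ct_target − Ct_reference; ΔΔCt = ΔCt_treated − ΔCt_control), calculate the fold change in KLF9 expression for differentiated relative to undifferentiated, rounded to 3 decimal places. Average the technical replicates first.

1.395

Mean Ct: KLF9 undifferentiated 19.290; KLF9 differentiated 17.920; PPIA undifferentiated 20.000; PPIA differentiated 19.110
ΔCt(undifferentiated) = 19.290 − 20.000 = -0.710
ΔCt(differentiated) = 17.920 − 19.110 = -1.190
ΔΔCt = -1.190 − (-0.710) = -0.480
Fold change = 2^(−(-0.480)) = 2^0.480 = 1.3947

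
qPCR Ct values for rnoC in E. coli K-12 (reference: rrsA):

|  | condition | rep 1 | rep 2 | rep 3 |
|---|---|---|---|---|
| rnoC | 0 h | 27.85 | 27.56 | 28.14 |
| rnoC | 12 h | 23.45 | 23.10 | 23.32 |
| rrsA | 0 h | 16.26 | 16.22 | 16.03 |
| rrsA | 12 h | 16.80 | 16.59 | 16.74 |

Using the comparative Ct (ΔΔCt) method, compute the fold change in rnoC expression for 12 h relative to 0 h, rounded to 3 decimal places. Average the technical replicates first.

Mean Ct: rnoC 0 h 27.850; rnoC 12 h 23.290; rrsA 0 h 16.170; rrsA 12 h 16.710
ΔCt(0 h) = 27.850 − 16.170 = 11.680
ΔCt(12 h) = 23.290 − 16.710 = 6.580
ΔΔCt = 6.580 − 11.680 = -5.100
Fold change = 2^(−(-5.100)) = 2^5.100 = 34.2968

34.297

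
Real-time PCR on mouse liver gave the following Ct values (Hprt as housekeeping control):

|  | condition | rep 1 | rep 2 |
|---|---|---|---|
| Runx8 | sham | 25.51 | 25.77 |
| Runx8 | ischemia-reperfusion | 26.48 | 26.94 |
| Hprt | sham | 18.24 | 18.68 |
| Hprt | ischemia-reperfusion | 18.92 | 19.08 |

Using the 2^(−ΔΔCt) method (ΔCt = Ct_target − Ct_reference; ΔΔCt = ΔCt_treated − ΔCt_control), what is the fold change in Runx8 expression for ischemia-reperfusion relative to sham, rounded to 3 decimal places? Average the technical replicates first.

0.693

Mean Ct: Runx8 sham 25.640; Runx8 ischemia-reperfusion 26.710; Hprt sham 18.460; Hprt ischemia-reperfusion 19.000
ΔCt(sham) = 25.640 − 18.460 = 7.180
ΔCt(ischemia-reperfusion) = 26.710 − 19.000 = 7.710
ΔΔCt = 7.710 − 7.180 = 0.530
Fold change = 2^(−0.530) = 0.6926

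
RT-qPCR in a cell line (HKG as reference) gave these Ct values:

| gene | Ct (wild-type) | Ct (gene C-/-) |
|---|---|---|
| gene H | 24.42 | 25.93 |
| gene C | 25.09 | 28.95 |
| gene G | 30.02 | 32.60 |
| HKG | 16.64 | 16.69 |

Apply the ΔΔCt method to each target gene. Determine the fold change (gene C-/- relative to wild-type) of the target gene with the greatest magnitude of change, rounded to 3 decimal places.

0.071

gene H: ΔΔCt = (25.93−16.69) − (24.42−16.64) = 9.24 − 7.78 = 1.46; fold change = 2^-1.46 = 0.363
gene C: ΔΔCt = (28.95−16.69) − (25.09−16.64) = 12.26 − 8.45 = 3.81; fold change = 2^-3.81 = 0.071
gene G: ΔΔCt = (32.60−16.69) − (30.02−16.64) = 15.91 − 13.38 = 2.53; fold change = 2^-2.53 = 0.173
gene C has the largest |ΔΔCt| = 3.81.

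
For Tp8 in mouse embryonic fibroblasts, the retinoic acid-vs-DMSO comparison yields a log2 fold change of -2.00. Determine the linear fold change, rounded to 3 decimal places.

Fold change = 2^(-2.00) = 0.2500

0.250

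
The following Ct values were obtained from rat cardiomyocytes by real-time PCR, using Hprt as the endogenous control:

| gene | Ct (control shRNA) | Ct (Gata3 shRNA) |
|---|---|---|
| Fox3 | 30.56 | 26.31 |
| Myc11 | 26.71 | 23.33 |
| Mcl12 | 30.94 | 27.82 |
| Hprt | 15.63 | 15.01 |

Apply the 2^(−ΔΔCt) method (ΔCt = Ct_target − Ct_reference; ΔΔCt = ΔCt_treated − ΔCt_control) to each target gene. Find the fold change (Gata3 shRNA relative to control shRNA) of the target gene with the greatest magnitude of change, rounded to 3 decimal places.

Fox3: ΔΔCt = (26.31−15.01) − (30.56−15.63) = 11.30 − 14.93 = -3.63; fold change = 2^3.63 = 12.381
Myc11: ΔΔCt = (23.33−15.01) − (26.71−15.63) = 8.32 − 11.08 = -2.76; fold change = 2^2.76 = 6.774
Mcl12: ΔΔCt = (27.82−15.01) − (30.94−15.63) = 12.81 − 15.31 = -2.50; fold change = 2^2.50 = 5.657
Fox3 has the largest |ΔΔCt| = 3.63.

12.381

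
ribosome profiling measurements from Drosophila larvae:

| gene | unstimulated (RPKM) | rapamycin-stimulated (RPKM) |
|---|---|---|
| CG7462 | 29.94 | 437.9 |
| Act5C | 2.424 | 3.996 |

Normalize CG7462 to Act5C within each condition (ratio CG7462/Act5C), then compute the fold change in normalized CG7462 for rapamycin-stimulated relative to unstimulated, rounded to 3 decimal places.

8.872

CG7462/Act5C (unstimulated) = 29.94 / 2.424 = 12.351
CG7462/Act5C (rapamycin-stimulated) = 437.9 / 3.996 = 109.58
Fold change = 109.58 / 12.351 = 8.8722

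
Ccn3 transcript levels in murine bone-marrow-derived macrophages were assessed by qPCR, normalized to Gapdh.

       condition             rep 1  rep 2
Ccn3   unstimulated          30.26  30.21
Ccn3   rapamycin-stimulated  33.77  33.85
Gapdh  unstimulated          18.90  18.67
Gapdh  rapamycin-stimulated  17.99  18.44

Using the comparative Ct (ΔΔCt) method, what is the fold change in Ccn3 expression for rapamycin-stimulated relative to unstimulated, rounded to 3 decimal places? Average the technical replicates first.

0.057

Mean Ct: Ccn3 unstimulated 30.235; Ccn3 rapamycin-stimulated 33.810; Gapdh unstimulated 18.785; Gapdh rapamycin-stimulated 18.215
ΔCt(unstimulated) = 30.235 − 18.785 = 11.450
ΔCt(rapamycin-stimulated) = 33.810 − 18.215 = 15.595
ΔΔCt = 15.595 − 11.450 = 4.145
Fold change = 2^(−4.145) = 0.0565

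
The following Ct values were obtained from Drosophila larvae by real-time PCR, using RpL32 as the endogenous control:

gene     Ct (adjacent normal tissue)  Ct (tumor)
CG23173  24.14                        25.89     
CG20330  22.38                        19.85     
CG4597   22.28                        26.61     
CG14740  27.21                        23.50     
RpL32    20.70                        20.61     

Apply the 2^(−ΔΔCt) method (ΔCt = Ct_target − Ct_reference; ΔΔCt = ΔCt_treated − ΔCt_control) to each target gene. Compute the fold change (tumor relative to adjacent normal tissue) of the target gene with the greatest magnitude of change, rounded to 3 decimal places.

0.047

CG23173: ΔΔCt = (25.89−20.61) − (24.14−20.70) = 5.28 − 3.44 = 1.84; fold change = 2^-1.84 = 0.279
CG20330: ΔΔCt = (19.85−20.61) − (22.38−20.70) = -0.76 − 1.68 = -2.44; fold change = 2^2.44 = 5.426
CG4597: ΔΔCt = (26.61−20.61) − (22.28−20.70) = 6.00 − 1.58 = 4.42; fold change = 2^-4.42 = 0.047
CG14740: ΔΔCt = (23.50−20.61) − (27.21−20.70) = 2.89 − 6.51 = -3.62; fold change = 2^3.62 = 12.295
CG4597 has the largest |ΔΔCt| = 4.42.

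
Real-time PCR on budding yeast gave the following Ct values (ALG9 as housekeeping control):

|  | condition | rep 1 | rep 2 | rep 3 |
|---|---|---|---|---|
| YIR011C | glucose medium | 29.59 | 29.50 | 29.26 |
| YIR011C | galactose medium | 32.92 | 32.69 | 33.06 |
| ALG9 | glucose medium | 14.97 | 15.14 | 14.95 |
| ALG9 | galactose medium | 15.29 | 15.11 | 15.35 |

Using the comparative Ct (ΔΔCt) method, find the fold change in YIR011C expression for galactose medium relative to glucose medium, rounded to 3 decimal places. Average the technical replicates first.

Mean Ct: YIR011C glucose medium 29.450; YIR011C galactose medium 32.890; ALG9 glucose medium 15.020; ALG9 galactose medium 15.250
ΔCt(glucose medium) = 29.450 − 15.020 = 14.430
ΔCt(galactose medium) = 32.890 − 15.250 = 17.640
ΔΔCt = 17.640 − 14.430 = 3.210
Fold change = 2^(−3.210) = 0.1081

0.108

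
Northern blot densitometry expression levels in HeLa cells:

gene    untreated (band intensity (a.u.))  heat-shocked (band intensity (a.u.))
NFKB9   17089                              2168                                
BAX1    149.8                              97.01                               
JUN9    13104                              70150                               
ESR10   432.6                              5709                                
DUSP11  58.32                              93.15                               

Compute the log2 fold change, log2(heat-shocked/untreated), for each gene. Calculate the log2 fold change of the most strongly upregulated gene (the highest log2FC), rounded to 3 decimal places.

log2(2168/17089) = -2.979  (NFKB9)
log2(97.01/149.8) = -0.627  (BAX1)
log2(70150/13104) = 2.420  (JUN9)
log2(5709/432.6) = 3.722  (ESR10)
log2(93.15/58.32) = 0.676  (DUSP11)
ESR10 is most strongly upregulated.

3.722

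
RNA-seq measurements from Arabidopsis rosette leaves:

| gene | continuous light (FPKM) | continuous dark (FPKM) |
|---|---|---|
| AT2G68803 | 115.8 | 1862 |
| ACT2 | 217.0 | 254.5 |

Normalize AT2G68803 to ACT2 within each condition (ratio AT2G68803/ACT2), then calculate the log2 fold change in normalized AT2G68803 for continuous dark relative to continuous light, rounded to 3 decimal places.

3.777

AT2G68803/ACT2 (continuous light) = 115.8 / 217.0 = 0.53364
AT2G68803/ACT2 (continuous dark) = 1862 / 254.5 = 7.3163
Fold change = 7.3163 / 0.53364 = 13.7102
log2(13.7102) = 3.7772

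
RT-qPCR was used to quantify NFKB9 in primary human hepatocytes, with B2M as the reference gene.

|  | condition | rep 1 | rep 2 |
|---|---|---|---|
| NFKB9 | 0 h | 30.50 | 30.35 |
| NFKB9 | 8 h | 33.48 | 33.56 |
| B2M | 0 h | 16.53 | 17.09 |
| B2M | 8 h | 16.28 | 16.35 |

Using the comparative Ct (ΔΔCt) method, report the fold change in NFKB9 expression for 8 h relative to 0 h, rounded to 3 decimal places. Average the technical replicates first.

0.083

Mean Ct: NFKB9 0 h 30.425; NFKB9 8 h 33.520; B2M 0 h 16.810; B2M 8 h 16.315
ΔCt(0 h) = 30.425 − 16.810 = 13.615
ΔCt(8 h) = 33.520 − 16.315 = 17.205
ΔΔCt = 17.205 − 13.615 = 3.590
Fold change = 2^(−3.590) = 0.0830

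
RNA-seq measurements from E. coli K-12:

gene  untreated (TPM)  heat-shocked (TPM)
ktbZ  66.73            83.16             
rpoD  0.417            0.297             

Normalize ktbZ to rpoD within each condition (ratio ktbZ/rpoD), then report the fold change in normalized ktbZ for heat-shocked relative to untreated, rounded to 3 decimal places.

1.750

ktbZ/rpoD (untreated) = 66.73 / 0.417 = 160.02
ktbZ/rpoD (heat-shocked) = 83.16 / 0.297 = 280
Fold change = 280 / 160.02 = 1.7497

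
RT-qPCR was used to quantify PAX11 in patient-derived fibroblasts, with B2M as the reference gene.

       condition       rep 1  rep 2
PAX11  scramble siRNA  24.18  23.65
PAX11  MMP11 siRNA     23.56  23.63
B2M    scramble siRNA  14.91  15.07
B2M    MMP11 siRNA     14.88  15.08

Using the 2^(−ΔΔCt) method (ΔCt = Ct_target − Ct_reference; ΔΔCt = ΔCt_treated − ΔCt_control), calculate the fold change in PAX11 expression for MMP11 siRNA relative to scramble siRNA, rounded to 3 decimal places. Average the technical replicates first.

Mean Ct: PAX11 scramble siRNA 23.915; PAX11 MMP11 siRNA 23.595; B2M scramble siRNA 14.990; B2M MMP11 siRNA 14.980
ΔCt(scramble siRNA) = 23.915 − 14.990 = 8.925
ΔCt(MMP11 siRNA) = 23.595 − 14.980 = 8.615
ΔΔCt = 8.615 − 8.925 = -0.310
Fold change = 2^(−(-0.310)) = 2^0.310 = 1.2397

1.240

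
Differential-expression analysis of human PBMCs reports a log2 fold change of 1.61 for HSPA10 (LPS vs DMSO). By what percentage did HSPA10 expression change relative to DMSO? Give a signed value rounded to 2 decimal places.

205.25%

Fold change = 2^(1.61) = 3.0525
Percent change = (FC − 1) × 100% = (3.0525 − 1) × 100 = 205.25%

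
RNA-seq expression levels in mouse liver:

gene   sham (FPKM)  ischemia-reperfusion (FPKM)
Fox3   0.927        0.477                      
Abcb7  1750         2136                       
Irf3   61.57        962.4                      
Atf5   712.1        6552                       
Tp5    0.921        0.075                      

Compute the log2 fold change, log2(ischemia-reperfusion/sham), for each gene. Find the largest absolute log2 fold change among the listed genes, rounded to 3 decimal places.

log2(0.477/0.927) = -0.959  (Fox3)
log2(2136/1750) = 0.288  (Abcb7)
log2(962.4/61.57) = 3.966  (Irf3)
log2(6552/712.1) = 3.202  (Atf5)
log2(0.075/0.921) = -3.618  (Tp5)
The largest magnitude belongs to Irf3.

3.966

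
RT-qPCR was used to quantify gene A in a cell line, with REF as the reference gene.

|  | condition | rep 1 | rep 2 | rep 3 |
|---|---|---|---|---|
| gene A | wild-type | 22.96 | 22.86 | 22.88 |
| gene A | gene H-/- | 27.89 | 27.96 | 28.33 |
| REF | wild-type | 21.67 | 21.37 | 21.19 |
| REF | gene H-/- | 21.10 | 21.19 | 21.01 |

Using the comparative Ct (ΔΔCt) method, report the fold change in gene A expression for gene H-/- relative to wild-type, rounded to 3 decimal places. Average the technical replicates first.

0.023

Mean Ct: gene A wild-type 22.900; gene A gene H-/- 28.060; REF wild-type 21.410; REF gene H-/- 21.100
ΔCt(wild-type) = 22.900 − 21.410 = 1.490
ΔCt(gene H-/-) = 28.060 − 21.100 = 6.960
ΔΔCt = 6.960 − 1.490 = 5.470
Fold change = 2^(−5.470) = 0.0226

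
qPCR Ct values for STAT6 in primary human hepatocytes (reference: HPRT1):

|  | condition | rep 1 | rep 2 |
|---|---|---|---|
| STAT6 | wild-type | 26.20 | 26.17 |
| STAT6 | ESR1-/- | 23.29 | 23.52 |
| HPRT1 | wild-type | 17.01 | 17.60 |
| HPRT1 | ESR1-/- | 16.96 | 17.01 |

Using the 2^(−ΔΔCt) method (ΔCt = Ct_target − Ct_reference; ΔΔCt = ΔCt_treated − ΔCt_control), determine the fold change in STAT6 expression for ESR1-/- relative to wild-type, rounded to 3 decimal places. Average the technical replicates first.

Mean Ct: STAT6 wild-type 26.185; STAT6 ESR1-/- 23.405; HPRT1 wild-type 17.305; HPRT1 ESR1-/- 16.985
ΔCt(wild-type) = 26.185 − 17.305 = 8.880
ΔCt(ESR1-/-) = 23.405 − 16.985 = 6.420
ΔΔCt = 6.420 − 8.880 = -2.460
Fold change = 2^(−(-2.460)) = 2^2.460 = 5.5022

5.502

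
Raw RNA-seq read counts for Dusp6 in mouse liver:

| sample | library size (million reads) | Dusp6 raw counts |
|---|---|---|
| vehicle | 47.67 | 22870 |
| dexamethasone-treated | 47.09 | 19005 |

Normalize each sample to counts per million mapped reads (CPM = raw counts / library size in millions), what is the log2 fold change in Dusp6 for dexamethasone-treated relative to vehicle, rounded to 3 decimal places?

CPM(vehicle) = 22870 / 47.67 = 479.7567
CPM(dexamethasone-treated) = 19005 / 47.09 = 403.5889
Fold change = 403.5889 / 479.7567 = 0.84124
log2(0.84124) = -0.2494

-0.249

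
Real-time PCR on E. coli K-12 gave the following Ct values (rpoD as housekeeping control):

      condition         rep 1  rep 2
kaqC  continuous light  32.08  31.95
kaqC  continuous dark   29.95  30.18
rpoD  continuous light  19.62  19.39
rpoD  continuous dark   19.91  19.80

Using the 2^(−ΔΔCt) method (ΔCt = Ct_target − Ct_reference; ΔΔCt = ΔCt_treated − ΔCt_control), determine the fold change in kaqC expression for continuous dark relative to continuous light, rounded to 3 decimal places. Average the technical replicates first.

Mean Ct: kaqC continuous light 32.015; kaqC continuous dark 30.065; rpoD continuous light 19.505; rpoD continuous dark 19.855
ΔCt(continuous light) = 32.015 − 19.505 = 12.510
ΔCt(continuous dark) = 30.065 − 19.855 = 10.210
ΔΔCt = 10.210 − 12.510 = -2.300
Fold change = 2^(−(-2.300)) = 2^2.300 = 4.9246

4.925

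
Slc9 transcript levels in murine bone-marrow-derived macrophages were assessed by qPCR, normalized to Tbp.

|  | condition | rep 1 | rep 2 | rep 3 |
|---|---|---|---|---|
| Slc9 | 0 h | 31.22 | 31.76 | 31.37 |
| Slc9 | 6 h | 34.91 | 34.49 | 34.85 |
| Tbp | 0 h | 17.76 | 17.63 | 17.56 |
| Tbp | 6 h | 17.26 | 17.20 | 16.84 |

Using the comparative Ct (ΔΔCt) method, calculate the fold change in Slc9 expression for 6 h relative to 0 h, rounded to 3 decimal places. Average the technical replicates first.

0.069

Mean Ct: Slc9 0 h 31.450; Slc9 6 h 34.750; Tbp 0 h 17.650; Tbp 6 h 17.100
ΔCt(0 h) = 31.450 − 17.650 = 13.800
ΔCt(6 h) = 34.750 − 17.100 = 17.650
ΔΔCt = 17.650 − 13.800 = 3.850
Fold change = 2^(−3.850) = 0.0693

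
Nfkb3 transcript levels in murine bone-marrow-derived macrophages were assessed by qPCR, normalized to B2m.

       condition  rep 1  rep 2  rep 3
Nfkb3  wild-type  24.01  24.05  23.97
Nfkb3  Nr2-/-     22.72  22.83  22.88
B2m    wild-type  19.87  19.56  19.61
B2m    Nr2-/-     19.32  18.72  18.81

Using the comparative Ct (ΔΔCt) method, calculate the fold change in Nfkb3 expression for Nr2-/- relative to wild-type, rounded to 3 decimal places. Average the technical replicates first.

1.385

Mean Ct: Nfkb3 wild-type 24.010; Nfkb3 Nr2-/- 22.810; B2m wild-type 19.680; B2m Nr2-/- 18.950
ΔCt(wild-type) = 24.010 − 19.680 = 4.330
ΔCt(Nr2-/-) = 22.810 − 18.950 = 3.860
ΔΔCt = 3.860 − 4.330 = -0.470
Fold change = 2^(−(-0.470)) = 2^0.470 = 1.3851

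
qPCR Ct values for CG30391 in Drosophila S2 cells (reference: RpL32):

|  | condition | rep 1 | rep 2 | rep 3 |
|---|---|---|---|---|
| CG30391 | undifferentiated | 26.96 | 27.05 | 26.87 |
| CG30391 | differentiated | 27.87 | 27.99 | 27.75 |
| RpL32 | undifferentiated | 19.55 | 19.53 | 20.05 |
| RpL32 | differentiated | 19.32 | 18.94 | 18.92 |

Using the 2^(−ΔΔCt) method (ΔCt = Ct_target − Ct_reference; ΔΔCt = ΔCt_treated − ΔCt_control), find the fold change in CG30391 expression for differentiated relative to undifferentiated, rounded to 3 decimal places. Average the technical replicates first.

0.339

Mean Ct: CG30391 undifferentiated 26.960; CG30391 differentiated 27.870; RpL32 undifferentiated 19.710; RpL32 differentiated 19.060
ΔCt(undifferentiated) = 26.960 − 19.710 = 7.250
ΔCt(differentiated) = 27.870 − 19.060 = 8.810
ΔΔCt = 8.810 − 7.250 = 1.560
Fold change = 2^(−1.560) = 0.3392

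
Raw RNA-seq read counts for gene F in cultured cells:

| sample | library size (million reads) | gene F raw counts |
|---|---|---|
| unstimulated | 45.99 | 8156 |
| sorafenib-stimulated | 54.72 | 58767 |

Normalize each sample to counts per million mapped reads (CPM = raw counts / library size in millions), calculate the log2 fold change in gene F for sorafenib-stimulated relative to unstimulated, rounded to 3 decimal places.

2.598

CPM(unstimulated) = 8156 / 45.99 = 177.3429
CPM(sorafenib-stimulated) = 58767 / 54.72 = 1073.9583
Fold change = 1073.9583 / 177.3429 = 6.05583
log2(6.05583) = 2.5983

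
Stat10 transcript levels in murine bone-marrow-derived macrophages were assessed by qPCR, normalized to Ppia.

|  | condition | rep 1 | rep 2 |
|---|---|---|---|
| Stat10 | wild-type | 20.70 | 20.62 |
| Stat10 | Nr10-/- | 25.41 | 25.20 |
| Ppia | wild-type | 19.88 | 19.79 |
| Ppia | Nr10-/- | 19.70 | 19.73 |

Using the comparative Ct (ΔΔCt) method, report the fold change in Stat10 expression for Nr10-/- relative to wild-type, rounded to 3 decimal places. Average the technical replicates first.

0.037

Mean Ct: Stat10 wild-type 20.660; Stat10 Nr10-/- 25.305; Ppia wild-type 19.835; Ppia Nr10-/- 19.715
ΔCt(wild-type) = 20.660 − 19.835 = 0.825
ΔCt(Nr10-/-) = 25.305 − 19.715 = 5.590
ΔΔCt = 5.590 − 0.825 = 4.765
Fold change = 2^(−4.765) = 0.0368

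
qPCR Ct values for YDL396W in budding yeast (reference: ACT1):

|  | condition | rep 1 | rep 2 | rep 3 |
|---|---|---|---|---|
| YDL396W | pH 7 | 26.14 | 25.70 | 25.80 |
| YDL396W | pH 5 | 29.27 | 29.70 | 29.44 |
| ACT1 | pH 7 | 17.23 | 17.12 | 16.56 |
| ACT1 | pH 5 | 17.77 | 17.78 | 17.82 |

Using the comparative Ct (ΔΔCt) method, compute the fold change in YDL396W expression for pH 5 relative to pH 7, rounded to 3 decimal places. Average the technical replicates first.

Mean Ct: YDL396W pH 7 25.880; YDL396W pH 5 29.470; ACT1 pH 7 16.970; ACT1 pH 5 17.790
ΔCt(pH 7) = 25.880 − 16.970 = 8.910
ΔCt(pH 5) = 29.470 − 17.790 = 11.680
ΔΔCt = 11.680 − 8.910 = 2.770
Fold change = 2^(−2.770) = 0.1466

0.147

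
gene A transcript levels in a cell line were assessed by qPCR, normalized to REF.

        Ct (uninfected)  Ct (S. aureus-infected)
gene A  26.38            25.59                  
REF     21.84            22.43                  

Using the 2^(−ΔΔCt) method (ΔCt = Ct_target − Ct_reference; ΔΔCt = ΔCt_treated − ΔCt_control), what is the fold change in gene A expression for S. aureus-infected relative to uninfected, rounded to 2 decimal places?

2.60

ΔCt(uninfected) = 26.380 − 21.840 = 4.540
ΔCt(S. aureus-infected) = 25.590 − 22.430 = 3.160
ΔΔCt = 3.160 − 4.540 = -1.380
Fold change = 2^(−(-1.380)) = 2^1.380 = 2.603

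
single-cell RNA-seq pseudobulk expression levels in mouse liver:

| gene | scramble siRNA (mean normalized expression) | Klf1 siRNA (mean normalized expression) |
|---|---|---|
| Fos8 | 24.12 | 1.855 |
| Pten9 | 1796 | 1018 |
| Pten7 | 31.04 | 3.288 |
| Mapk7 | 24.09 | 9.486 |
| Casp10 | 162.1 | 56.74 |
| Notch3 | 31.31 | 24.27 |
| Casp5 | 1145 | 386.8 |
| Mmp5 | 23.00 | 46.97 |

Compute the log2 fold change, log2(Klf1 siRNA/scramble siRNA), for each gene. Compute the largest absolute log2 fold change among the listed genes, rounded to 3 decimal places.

3.701

log2(1.855/24.12) = -3.701  (Fos8)
log2(1018/1796) = -0.819  (Pten9)
log2(3.288/31.04) = -3.239  (Pten7)
log2(9.486/24.09) = -1.345  (Mapk7)
log2(56.74/162.1) = -1.514  (Casp10)
log2(24.27/31.31) = -0.367  (Notch3)
log2(386.8/1145) = -1.566  (Casp5)
log2(46.97/23.00) = 1.030  (Mmp5)
The largest magnitude belongs to Fos8.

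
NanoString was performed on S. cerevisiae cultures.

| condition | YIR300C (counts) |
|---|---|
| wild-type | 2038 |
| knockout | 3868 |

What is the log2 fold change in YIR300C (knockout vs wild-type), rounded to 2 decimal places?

Fold change = 3868 / 2038 = 1.8979
log2(1.8979) = 0.924

0.92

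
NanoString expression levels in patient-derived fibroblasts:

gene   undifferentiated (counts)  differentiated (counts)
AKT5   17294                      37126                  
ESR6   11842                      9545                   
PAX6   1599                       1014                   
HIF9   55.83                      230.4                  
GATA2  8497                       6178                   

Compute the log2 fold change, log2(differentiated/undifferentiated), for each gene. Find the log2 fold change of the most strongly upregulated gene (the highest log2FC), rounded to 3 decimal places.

log2(37126/17294) = 1.102  (AKT5)
log2(9545/11842) = -0.311  (ESR6)
log2(1014/1599) = -0.657  (PAX6)
log2(230.4/55.83) = 2.045  (HIF9)
log2(6178/8497) = -0.460  (GATA2)
HIF9 is most strongly upregulated.

2.045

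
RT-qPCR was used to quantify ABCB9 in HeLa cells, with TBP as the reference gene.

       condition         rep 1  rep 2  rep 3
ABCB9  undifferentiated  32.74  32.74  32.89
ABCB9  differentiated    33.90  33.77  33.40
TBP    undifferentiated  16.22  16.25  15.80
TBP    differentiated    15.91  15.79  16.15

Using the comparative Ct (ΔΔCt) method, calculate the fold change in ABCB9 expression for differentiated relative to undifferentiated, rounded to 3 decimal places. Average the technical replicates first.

0.486

Mean Ct: ABCB9 undifferentiated 32.790; ABCB9 differentiated 33.690; TBP undifferentiated 16.090; TBP differentiated 15.950
ΔCt(undifferentiated) = 32.790 − 16.090 = 16.700
ΔCt(differentiated) = 33.690 − 15.950 = 17.740
ΔΔCt = 17.740 − 16.700 = 1.040
Fold change = 2^(−1.040) = 0.4863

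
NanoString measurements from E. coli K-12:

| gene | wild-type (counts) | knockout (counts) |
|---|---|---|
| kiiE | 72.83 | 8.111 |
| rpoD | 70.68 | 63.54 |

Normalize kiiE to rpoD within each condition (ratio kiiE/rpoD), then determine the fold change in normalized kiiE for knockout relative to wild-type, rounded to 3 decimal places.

kiiE/rpoD (wild-type) = 72.83 / 70.68 = 1.0304
kiiE/rpoD (knockout) = 8.111 / 63.54 = 0.12765
Fold change = 0.12765 / 1.0304 = 0.1239

0.124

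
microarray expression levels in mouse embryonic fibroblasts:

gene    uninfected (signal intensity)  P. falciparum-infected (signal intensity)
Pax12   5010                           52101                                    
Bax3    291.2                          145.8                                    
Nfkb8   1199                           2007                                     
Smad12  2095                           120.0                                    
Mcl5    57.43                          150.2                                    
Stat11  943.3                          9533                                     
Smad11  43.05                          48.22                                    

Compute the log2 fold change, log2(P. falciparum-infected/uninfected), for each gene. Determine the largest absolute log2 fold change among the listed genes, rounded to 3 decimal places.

log2(52101/5010) = 3.378  (Pax12)
log2(145.8/291.2) = -0.998  (Bax3)
log2(2007/1199) = 0.743  (Nfkb8)
log2(120.0/2095) = -4.126  (Smad12)
log2(150.2/57.43) = 1.387  (Mcl5)
log2(9533/943.3) = 3.337  (Stat11)
log2(48.22/43.05) = 0.164  (Smad11)
The largest magnitude belongs to Smad12.

4.126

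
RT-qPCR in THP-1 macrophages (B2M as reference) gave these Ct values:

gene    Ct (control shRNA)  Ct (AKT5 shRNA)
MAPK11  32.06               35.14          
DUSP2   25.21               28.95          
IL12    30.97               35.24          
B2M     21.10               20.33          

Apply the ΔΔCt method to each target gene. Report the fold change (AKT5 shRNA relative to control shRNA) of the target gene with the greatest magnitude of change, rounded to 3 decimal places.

0.030

MAPK11: ΔΔCt = (35.14−20.33) − (32.06−21.10) = 14.81 − 10.96 = 3.85; fold change = 2^-3.85 = 0.069
DUSP2: ΔΔCt = (28.95−20.33) − (25.21−21.10) = 8.62 − 4.11 = 4.51; fold change = 2^-4.51 = 0.044
IL12: ΔΔCt = (35.24−20.33) − (30.97−21.10) = 14.91 − 9.87 = 5.04; fold change = 2^-5.04 = 0.030
IL12 has the largest |ΔΔCt| = 5.04.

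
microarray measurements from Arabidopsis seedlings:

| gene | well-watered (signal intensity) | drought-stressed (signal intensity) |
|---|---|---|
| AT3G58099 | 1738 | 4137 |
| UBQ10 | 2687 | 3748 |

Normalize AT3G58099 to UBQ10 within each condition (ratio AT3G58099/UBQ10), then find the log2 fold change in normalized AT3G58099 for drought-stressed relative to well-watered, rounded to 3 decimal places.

0.771

AT3G58099/UBQ10 (well-watered) = 1738 / 2687 = 0.64682
AT3G58099/UBQ10 (drought-stressed) = 4137 / 3748 = 1.1038
Fold change = 1.1038 / 0.64682 = 1.7065
log2(1.7065) = 0.7710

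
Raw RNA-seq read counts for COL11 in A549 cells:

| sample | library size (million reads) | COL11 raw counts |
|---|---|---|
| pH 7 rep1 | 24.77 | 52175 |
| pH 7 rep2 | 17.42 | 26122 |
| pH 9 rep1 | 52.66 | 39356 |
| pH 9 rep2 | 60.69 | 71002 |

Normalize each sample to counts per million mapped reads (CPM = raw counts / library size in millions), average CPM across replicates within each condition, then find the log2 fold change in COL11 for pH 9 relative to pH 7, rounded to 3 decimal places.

-0.911

CPM(pH 7 rep1) = 52175 / 24.77 = 2106.3787
CPM(pH 7 rep2) = 26122 / 17.42 = 1499.5408
CPM(pH 9 rep1) = 39356 / 52.66 = 747.3604
CPM(pH 9 rep2) = 71002 / 60.69 = 1169.9127
mean CPM(pH 7) = 1802.9597; mean CPM(pH 9) = 958.6365
Fold change = 958.6365 / 1802.9597 = 0.53170
log2(0.53170) = -0.9113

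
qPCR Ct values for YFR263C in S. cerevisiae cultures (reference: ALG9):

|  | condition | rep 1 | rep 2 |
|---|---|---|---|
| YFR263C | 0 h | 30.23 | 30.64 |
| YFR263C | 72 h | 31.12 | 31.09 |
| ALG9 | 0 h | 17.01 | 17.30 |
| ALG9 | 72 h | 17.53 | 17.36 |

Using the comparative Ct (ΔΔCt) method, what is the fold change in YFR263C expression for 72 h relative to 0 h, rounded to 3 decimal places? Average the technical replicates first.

0.768

Mean Ct: YFR263C 0 h 30.435; YFR263C 72 h 31.105; ALG9 0 h 17.155; ALG9 72 h 17.445
ΔCt(0 h) = 30.435 − 17.155 = 13.280
ΔCt(72 h) = 31.105 − 17.445 = 13.660
ΔΔCt = 13.660 − 13.280 = 0.380
Fold change = 2^(−0.380) = 0.7684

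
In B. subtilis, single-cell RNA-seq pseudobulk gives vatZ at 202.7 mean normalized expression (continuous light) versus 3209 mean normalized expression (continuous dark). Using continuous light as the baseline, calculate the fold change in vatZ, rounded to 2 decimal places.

15.83

Fold change = 3209 / 202.7 = 15.831
vatZ is upregulated.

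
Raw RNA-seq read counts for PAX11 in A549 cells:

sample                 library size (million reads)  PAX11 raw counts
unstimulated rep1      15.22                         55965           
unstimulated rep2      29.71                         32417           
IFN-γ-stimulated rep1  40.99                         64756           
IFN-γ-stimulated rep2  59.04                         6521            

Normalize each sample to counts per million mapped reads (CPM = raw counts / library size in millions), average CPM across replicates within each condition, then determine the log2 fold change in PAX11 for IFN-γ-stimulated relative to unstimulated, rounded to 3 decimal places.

-1.496

CPM(unstimulated rep1) = 55965 / 15.22 = 3677.0696
CPM(unstimulated rep2) = 32417 / 29.71 = 1091.1141
CPM(IFN-γ-stimulated rep1) = 64756 / 40.99 = 1579.8000
CPM(IFN-γ-stimulated rep2) = 6521 / 59.04 = 110.4505
mean CPM(unstimulated) = 2384.0919; mean CPM(IFN-γ-stimulated) = 845.1252
Fold change = 845.1252 / 2384.0919 = 0.35449
log2(0.35449) = -1.4962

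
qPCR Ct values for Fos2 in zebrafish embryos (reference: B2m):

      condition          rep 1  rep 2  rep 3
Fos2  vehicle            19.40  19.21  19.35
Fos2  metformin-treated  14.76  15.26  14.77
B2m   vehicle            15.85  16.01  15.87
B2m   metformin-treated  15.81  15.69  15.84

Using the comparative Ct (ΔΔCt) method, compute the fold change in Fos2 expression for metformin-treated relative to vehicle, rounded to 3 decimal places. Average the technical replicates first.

Mean Ct: Fos2 vehicle 19.320; Fos2 metformin-treated 14.930; B2m vehicle 15.910; B2m metformin-treated 15.780
ΔCt(vehicle) = 19.320 − 15.910 = 3.410
ΔCt(metformin-treated) = 14.930 − 15.780 = -0.850
ΔΔCt = -0.850 − 3.410 = -4.260
Fold change = 2^(−(-4.260)) = 2^4.260 = 19.1597

19.160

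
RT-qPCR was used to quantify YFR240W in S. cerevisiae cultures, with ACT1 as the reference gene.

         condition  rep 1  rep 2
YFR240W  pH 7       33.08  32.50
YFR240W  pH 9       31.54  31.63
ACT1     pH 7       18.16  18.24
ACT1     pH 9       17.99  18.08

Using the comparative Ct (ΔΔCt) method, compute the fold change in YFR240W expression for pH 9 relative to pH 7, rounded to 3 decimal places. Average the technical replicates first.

2.056

Mean Ct: YFR240W pH 7 32.790; YFR240W pH 9 31.585; ACT1 pH 7 18.200; ACT1 pH 9 18.035
ΔCt(pH 7) = 32.790 − 18.200 = 14.590
ΔCt(pH 9) = 31.585 − 18.035 = 13.550
ΔΔCt = 13.550 − 14.590 = -1.040
Fold change = 2^(−(-1.040)) = 2^1.040 = 2.0562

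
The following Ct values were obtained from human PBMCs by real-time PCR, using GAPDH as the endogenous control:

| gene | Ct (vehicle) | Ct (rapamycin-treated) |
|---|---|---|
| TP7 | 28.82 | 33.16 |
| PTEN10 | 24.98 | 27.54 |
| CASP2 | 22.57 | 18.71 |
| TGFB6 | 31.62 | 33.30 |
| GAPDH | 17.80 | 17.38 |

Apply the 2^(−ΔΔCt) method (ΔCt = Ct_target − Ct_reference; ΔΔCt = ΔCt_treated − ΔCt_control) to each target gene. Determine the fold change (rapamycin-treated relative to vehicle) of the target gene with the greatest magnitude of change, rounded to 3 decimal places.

0.037

TP7: ΔΔCt = (33.16−17.38) − (28.82−17.80) = 15.78 − 11.02 = 4.76; fold change = 2^-4.76 = 0.037
PTEN10: ΔΔCt = (27.54−17.38) − (24.98−17.80) = 10.16 − 7.18 = 2.98; fold change = 2^-2.98 = 0.127
CASP2: ΔΔCt = (18.71−17.38) − (22.57−17.80) = 1.33 − 4.77 = -3.44; fold change = 2^3.44 = 10.853
TGFB6: ΔΔCt = (33.30−17.38) − (31.62−17.80) = 15.92 − 13.82 = 2.10; fold change = 2^-2.10 = 0.233
TP7 has the largest |ΔΔCt| = 4.76.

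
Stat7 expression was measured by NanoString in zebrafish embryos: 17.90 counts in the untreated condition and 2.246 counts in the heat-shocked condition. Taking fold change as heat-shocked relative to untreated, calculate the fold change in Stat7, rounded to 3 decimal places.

Fold change = 2.246 / 17.90 = 0.1255
Stat7 is downregulated.

0.125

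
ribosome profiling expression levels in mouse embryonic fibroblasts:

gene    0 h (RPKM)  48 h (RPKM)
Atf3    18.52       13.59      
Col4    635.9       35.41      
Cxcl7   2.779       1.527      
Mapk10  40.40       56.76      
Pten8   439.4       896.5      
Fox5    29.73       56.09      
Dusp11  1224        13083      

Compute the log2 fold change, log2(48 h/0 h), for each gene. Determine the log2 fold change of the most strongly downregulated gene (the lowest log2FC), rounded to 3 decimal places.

-4.167

log2(13.59/18.52) = -0.447  (Atf3)
log2(35.41/635.9) = -4.167  (Col4)
log2(1.527/2.779) = -0.864  (Cxcl7)
log2(56.76/40.40) = 0.491  (Mapk10)
log2(896.5/439.4) = 1.029  (Pten8)
log2(56.09/29.73) = 0.916  (Fox5)
log2(13083/1224) = 3.418  (Dusp11)
Col4 is most strongly downregulated.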